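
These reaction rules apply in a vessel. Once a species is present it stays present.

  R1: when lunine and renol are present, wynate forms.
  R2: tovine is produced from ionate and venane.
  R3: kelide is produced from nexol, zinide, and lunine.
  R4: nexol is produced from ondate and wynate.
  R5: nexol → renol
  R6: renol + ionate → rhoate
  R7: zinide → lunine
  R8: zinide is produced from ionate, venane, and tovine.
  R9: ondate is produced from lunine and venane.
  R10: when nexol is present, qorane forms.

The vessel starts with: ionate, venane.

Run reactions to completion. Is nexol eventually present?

nexol would need ondate and wynate (R4), but wynate never forms.

No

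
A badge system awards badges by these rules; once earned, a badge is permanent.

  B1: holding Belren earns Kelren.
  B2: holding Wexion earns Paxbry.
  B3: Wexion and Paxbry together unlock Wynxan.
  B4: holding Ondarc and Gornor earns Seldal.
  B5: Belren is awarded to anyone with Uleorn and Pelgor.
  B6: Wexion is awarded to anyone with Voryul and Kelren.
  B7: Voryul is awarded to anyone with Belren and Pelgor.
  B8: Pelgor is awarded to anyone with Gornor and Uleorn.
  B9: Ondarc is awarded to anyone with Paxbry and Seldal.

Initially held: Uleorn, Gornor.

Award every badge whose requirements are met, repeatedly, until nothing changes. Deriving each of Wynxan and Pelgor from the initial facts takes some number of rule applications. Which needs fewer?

Pelgor: With Gornor and Uleorn, Pelgor is earned (B8). [1 rule application]
Wynxan: With Gornor and Uleorn, Pelgor is earned (B8). With Uleorn and Pelgor, Belren is earned (B5). With Belren and Pelgor, Voryul is earned (B7). With Belren, Kelren is earned (B1). With Voryul and Kelren, Wexion is earned (B6). With Wexion, Paxbry is earned (B2). With Wexion and Paxbry, Wynxan is earned (B3). [7 rule applications]
Pelgor needs fewer.

Pelgor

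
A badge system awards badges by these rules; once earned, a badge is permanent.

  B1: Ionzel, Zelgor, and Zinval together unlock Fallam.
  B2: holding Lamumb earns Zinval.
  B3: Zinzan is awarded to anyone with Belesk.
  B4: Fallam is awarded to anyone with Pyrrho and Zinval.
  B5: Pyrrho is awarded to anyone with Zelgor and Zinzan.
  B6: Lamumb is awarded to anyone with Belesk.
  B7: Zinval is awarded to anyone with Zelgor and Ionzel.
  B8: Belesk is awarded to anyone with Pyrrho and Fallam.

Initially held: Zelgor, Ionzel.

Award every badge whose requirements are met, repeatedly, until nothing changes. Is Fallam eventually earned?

With Zelgor and Ionzel, Zinval is earned (B7).
With Ionzel, Zelgor, and Zinval, Fallam is earned (B1).

Yes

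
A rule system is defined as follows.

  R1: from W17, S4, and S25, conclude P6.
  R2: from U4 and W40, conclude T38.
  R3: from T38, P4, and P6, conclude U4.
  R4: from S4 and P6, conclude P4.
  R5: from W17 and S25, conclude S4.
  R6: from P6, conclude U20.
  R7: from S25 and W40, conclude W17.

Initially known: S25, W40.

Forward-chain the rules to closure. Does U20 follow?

S25 and W40 hold, so W17 follows (R7).
From W17 and S25, R5 gives S4.
W17, S4, and S25 hold, so P6 follows (R1).
P6 holds, so U20 follows (R6).

Yes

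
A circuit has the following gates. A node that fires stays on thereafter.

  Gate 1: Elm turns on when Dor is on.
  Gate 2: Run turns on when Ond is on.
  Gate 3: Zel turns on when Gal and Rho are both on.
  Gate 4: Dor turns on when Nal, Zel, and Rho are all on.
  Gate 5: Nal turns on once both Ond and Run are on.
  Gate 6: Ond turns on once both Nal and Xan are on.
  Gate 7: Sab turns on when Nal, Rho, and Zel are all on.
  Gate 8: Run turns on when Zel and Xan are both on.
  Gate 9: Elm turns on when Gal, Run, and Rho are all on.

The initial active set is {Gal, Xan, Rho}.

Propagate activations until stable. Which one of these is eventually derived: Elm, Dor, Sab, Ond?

Elm

Gal and Rho are on, so Zel turns on (Gate 3).
Gate 8: Zel and Xan on → Run on.
Gate 9: Gal, Run, and Rho on → Elm on.
Sab would need Nal, Rho, and Zel (Gate 7), but Nal never turns on. Dor would need Nal, Zel, and Rho (Gate 4), but Nal never turns on. Ond would need Nal and Xan (Gate 6), but Nal never turns on.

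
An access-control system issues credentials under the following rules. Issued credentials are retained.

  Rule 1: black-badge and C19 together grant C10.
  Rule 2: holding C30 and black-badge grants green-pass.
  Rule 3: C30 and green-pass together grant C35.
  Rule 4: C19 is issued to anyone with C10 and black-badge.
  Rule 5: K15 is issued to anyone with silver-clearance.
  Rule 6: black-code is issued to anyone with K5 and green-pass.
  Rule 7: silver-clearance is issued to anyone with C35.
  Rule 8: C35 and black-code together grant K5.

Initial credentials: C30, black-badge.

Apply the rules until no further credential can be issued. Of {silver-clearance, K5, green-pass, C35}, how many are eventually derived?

3

Holding C30 and black-badge grants green-pass (Rule 2).
Holding C30 and green-pass grants C35 (Rule 3).
Holding C35 grants silver-clearance (Rule 7).
silver-clearance: reached.
K5 would need C35 and black-code (Rule 8), but black-code is never granted.
green-pass: reached.
C35: reached.
Reached: silver-clearance, green-pass, and C35 — 3 of the 4.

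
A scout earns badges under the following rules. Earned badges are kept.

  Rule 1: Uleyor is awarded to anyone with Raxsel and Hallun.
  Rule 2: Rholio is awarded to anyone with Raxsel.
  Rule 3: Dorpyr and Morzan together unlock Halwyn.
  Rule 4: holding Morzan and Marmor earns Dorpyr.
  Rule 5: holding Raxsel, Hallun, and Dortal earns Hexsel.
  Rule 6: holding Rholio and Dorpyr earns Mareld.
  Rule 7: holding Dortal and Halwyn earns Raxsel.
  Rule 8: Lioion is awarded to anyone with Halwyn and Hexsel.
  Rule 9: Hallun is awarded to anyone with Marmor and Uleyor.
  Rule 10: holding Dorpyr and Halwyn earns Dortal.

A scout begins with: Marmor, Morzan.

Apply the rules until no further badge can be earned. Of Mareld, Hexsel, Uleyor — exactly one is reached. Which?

Mareld

With Morzan and Marmor, Dorpyr is earned (Rule 4).
With Dorpyr and Morzan, Halwyn is earned (Rule 3).
With Dorpyr and Halwyn, Dortal is earned (Rule 10).
With Dortal and Halwyn, Raxsel is earned (Rule 7).
With Raxsel, Rholio is earned (Rule 2).
With Rholio and Dorpyr, Mareld is earned (Rule 6).
Hexsel would need Raxsel, Hallun, and Dortal (Rule 5), but Hallun is never earned. Uleyor would need Raxsel and Hallun (Rule 1), but Hallun is never earned.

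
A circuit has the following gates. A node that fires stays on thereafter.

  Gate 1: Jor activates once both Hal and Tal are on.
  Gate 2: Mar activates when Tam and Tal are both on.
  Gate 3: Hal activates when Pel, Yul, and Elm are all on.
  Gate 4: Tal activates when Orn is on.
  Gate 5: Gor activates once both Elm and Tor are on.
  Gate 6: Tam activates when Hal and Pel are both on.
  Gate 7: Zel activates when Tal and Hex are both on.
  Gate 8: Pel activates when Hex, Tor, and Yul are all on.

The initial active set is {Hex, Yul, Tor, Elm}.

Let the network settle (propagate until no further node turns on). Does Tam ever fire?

Yes

Gate 8: Hex, Tor, and Yul on → Pel on.
Gate 3: Pel, Yul, and Elm on → Hal on.
Gate 6: Hal and Pel on → Tam on.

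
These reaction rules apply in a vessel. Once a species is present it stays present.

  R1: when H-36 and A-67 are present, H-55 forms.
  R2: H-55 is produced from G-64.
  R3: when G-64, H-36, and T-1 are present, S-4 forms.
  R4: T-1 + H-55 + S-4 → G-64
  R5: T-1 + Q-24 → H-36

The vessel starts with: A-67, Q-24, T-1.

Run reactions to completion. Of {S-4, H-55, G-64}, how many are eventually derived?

T-1 and Q-24 present → H-36 forms (R5).
H-36 and A-67 present → H-55 forms (R1).
S-4 would need G-64, H-36, and T-1 (R3), but G-64 never forms.
H-55: reached.
G-64 would need T-1, H-55, and S-4 (R4), but S-4 never forms.
Reached: H-55 — 1 of the 3.

1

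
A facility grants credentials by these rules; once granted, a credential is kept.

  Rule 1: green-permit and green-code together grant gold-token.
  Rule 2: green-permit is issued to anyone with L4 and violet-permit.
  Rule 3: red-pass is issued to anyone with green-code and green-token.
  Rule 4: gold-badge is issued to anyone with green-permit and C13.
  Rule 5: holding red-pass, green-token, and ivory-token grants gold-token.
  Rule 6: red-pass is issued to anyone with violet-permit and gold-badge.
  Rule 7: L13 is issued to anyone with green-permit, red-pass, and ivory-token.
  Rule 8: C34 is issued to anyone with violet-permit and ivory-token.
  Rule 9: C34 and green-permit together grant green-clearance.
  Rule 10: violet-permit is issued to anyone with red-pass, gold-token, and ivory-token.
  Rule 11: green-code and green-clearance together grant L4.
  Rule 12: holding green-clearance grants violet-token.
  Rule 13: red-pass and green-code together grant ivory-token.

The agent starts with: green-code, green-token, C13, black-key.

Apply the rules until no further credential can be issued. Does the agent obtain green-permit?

No

green-permit would need L4 and violet-permit (Rule 2), but L4 is never granted.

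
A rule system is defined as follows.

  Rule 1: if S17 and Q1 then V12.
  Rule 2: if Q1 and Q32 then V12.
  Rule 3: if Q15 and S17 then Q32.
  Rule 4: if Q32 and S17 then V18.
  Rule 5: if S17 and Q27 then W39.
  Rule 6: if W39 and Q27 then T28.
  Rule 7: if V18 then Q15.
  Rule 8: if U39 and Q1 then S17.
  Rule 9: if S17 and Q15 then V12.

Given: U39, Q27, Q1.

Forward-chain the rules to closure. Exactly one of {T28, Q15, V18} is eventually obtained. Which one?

T28

U39 and Q1 hold, so S17 follows (Rule 8).
S17 and Q27 hold, so W39 follows (Rule 5).
From W39 and Q27, Rule 6 gives T28.
V18 would need Q32 and S17 (Rule 4), but Q32 is never established. Q15 would need V18 (Rule 7), but V18 is never established.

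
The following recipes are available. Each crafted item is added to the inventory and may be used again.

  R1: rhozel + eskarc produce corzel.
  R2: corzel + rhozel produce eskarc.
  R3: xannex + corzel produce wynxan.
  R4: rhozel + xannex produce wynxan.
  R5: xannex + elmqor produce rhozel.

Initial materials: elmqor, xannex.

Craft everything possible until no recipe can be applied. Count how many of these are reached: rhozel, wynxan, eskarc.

2

Using R5, xannex and elmqor make rhozel.
rhozel + xannex → wynxan (R4).
rhozel: reached.
wynxan: reached.
eskarc would need corzel and rhozel (R2), but corzel is never obtained.
Reached: rhozel and wynxan — 2 of the 3.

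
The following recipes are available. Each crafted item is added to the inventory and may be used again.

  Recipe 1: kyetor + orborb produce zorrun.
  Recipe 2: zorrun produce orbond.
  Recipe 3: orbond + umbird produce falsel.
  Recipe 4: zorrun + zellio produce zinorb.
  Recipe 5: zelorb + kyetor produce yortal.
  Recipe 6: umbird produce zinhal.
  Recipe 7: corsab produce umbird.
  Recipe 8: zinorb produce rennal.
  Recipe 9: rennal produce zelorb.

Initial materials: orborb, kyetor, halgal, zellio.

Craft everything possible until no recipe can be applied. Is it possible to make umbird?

umbird would need corsab (Recipe 7), but corsab is never obtained.

No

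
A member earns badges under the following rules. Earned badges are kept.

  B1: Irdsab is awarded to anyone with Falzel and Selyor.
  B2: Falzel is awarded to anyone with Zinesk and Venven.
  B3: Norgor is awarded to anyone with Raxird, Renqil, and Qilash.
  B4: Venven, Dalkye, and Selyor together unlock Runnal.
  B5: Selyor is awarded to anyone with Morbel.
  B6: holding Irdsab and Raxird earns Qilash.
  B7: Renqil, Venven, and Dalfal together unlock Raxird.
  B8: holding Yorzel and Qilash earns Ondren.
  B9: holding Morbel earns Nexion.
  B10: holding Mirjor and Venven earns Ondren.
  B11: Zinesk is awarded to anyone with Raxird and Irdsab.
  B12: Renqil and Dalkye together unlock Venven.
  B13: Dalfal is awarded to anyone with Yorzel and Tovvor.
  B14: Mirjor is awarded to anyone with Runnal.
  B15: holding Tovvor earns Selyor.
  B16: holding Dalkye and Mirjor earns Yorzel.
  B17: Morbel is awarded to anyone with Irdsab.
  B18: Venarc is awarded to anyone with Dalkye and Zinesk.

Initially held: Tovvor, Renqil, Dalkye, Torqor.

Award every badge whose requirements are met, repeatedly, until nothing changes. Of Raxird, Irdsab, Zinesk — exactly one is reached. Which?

With Renqil and Dalkye, Venven is earned (B12).
With Tovvor, Selyor is earned (B15).
With Venven, Dalkye, and Selyor, Runnal is earned (B4).
With Runnal, Mirjor is earned (B14).
With Dalkye and Mirjor, Yorzel is earned (B16).
With Yorzel and Tovvor, Dalfal is earned (B13).
With Renqil, Venven, and Dalfal, Raxird is earned (B7).
Zinesk would need Raxird and Irdsab (B11), but Irdsab is never earned. Irdsab would need Falzel and Selyor (B1), but Falzel is never earned.

Raxird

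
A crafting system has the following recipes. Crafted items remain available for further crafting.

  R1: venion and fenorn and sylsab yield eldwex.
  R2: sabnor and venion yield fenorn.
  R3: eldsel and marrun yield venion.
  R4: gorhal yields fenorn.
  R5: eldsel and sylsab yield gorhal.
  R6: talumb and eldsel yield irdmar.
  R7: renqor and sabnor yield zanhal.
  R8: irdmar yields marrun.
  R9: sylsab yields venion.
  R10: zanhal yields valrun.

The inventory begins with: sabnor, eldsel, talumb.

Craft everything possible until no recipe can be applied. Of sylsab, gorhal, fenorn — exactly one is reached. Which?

fenorn

talumb and eldsel → irdmar (R6).
irdmar → marrun (R8).
eldsel and marrun → venion (R3).
sabnor and venion → fenorn (R2).
gorhal would need eldsel and sylsab (R5), but sylsab is never obtained. No rule produces sylsab, and it is not given.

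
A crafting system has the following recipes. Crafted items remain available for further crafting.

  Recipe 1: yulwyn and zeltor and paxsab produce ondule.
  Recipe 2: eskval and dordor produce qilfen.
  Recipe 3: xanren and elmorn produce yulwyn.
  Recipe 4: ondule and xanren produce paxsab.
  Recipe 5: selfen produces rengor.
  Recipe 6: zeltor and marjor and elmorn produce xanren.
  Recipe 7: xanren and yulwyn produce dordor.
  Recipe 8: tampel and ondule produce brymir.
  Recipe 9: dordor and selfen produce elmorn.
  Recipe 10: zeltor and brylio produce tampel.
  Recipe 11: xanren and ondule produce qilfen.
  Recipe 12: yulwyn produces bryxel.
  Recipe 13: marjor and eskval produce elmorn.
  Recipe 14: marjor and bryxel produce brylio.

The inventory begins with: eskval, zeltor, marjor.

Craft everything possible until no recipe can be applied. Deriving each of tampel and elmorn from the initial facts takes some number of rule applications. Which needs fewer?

elmorn: Using Recipe 13, marjor and eskval make elmorn. [1 rule application]
tampel: marjor and eskval → elmorn (Recipe 13). zeltor and marjor and elmorn → xanren (Recipe 6). xanren and elmorn → yulwyn (Recipe 3). Using Recipe 12, yulwyn makes bryxel. Using Recipe 14, marjor and bryxel make brylio. Using Recipe 10, zeltor and brylio make tampel. [6 rule applications]
elmorn needs fewer.

elmorn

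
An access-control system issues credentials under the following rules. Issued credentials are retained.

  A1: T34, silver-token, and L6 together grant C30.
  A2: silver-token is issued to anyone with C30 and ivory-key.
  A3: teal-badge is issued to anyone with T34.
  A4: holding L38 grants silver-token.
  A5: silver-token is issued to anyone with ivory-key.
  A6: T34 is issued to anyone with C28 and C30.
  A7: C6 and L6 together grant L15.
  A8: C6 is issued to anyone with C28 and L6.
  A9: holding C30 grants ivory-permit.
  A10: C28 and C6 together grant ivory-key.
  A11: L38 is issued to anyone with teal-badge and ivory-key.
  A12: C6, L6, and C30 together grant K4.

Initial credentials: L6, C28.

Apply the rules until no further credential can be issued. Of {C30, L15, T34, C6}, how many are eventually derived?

2

Holding C28 and L6 grants C6 (A8).
Holding C6 and L6 grants L15 (A7).
C30 would need T34, silver-token, and L6 (A1), but T34 is never granted.
L15: reached.
T34 would need C28 and C30 (A6), but C30 is never granted.
C6: reached.
Reached: L15 and C6 — 2 of the 4.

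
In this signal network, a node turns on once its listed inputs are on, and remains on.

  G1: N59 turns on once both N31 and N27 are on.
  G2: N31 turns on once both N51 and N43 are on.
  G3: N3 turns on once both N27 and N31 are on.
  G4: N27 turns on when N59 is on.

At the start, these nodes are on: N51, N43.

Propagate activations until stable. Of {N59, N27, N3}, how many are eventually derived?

0

N59 would need N31 and N27 (G1), but N27 never turns on.
N27 would need N59 (G4), but N59 never turns on.
N3 would need N27 and N31 (G3), but N27 never turns on.
None of the 3 are reached.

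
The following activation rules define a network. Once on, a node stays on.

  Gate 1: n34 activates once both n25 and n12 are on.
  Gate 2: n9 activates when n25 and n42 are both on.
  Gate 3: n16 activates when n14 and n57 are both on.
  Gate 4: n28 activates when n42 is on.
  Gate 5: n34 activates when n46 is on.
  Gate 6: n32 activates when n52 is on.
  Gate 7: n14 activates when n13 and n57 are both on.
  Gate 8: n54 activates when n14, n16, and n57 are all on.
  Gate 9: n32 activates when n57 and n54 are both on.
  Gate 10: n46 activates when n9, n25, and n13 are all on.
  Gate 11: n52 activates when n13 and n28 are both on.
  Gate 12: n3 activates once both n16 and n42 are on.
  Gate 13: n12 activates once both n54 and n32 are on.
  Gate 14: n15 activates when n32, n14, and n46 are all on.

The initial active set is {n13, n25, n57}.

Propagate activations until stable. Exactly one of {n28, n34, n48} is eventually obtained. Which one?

Gate 7: n13 and n57 on → n14 on.
Gate 3: n14 and n57 on → n16 on.
n14, n16, and n57 are on, so n54 activates (Gate 8).
Gate 9: n57 and n54 on → n32 on.
Gate 13: n54 and n32 on → n12 on.
Gate 1: n25 and n12 on → n34 on.
n28 would need n42 (Gate 4), but n42 never turns on. No rule produces n48, and it is not given.

n34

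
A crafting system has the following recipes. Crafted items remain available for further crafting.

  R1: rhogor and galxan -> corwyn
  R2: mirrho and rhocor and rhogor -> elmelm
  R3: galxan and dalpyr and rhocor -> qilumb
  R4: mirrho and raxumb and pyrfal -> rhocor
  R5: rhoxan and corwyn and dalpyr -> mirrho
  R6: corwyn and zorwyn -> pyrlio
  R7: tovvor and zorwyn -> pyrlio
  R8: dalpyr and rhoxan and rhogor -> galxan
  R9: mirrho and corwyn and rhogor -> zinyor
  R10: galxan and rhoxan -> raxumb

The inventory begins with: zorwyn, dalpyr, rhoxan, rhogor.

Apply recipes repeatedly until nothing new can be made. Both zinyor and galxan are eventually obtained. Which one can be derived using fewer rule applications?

galxan: Using R8, dalpyr, rhoxan, and rhogor make galxan. [1 rule application]
zinyor: dalpyr and rhoxan and rhogor -> galxan (R8). Using R1, rhogor and galxan make corwyn. rhoxan and corwyn and dalpyr -> mirrho (R5). mirrho and corwyn and rhogor -> zinyor (R9). [4 rule applications]
galxan needs fewer.

galxan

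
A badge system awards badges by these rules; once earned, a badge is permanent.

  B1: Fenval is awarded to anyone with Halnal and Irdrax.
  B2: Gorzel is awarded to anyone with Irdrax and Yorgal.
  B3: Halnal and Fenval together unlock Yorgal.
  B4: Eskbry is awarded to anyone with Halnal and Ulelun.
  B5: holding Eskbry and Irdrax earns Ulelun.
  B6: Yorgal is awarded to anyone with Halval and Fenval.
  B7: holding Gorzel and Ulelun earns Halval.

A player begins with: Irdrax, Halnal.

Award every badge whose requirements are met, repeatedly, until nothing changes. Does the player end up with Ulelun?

No

Ulelun would need Eskbry and Irdrax (B5), but Eskbry is never earned.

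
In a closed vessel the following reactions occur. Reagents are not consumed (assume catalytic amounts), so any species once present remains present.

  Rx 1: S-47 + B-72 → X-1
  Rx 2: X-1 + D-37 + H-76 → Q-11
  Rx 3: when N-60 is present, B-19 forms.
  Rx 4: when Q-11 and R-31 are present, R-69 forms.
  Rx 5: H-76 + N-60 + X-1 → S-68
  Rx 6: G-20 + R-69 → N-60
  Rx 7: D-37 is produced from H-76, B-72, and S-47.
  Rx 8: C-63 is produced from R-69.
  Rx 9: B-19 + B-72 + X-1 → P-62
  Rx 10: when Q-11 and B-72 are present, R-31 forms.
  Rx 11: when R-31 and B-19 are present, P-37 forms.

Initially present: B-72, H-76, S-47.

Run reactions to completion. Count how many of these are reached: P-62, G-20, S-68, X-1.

1

S-47 and B-72 present → X-1 forms (Rx 1).
P-62 would need B-19, B-72, and X-1 (Rx 9), but B-19 never forms.
No rule produces G-20, and it is not given.
S-68 would need H-76, N-60, and X-1 (Rx 5), but N-60 never forms.
X-1: reached.
Reached: X-1 — 1 of the 4.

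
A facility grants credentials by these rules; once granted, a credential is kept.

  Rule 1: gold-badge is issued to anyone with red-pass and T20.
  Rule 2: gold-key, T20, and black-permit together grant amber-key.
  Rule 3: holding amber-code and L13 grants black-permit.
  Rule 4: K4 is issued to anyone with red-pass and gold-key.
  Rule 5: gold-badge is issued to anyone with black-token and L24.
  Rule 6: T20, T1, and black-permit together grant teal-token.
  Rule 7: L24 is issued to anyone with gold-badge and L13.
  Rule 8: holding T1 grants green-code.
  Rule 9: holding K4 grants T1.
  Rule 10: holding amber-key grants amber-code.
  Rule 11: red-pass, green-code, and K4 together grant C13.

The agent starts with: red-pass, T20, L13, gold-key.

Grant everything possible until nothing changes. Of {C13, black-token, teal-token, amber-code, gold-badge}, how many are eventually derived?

2

Holding red-pass and T20 grants gold-badge (Rule 1).
Holding red-pass and gold-key grants K4 (Rule 4).
Holding K4 grants T1 (Rule 9).
Holding T1 grants green-code (Rule 8).
Holding red-pass, green-code, and K4 grants C13 (Rule 11).
C13: reached.
No rule produces black-token, and it is not given.
teal-token would need T20, T1, and black-permit (Rule 6), but black-permit is never granted.
amber-code would need amber-key (Rule 10), but amber-key is never granted.
gold-badge: reached.
Reached: C13 and gold-badge — 2 of the 5.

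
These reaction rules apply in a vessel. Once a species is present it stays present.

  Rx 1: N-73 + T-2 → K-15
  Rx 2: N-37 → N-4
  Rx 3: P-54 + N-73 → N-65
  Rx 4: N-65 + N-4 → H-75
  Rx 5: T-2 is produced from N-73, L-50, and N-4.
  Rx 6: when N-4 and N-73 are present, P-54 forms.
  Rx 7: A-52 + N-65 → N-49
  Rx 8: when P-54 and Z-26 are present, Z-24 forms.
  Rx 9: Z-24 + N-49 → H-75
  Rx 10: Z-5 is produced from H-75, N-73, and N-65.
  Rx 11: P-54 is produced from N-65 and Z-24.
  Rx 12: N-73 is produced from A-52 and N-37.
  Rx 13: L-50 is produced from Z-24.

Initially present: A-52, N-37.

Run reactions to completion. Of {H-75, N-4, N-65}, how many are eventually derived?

A-52 and N-37 present → N-73 forms (Rx 12).
N-37 present → N-4 forms (Rx 2).
N-4 and N-73 present → P-54 forms (Rx 6).
P-54 and N-73 present → N-65 forms (Rx 3).
N-65 and N-4 present → H-75 forms (Rx 4).
H-75: reached.
N-4: reached.
N-65: reached.
All 3 are reached.

3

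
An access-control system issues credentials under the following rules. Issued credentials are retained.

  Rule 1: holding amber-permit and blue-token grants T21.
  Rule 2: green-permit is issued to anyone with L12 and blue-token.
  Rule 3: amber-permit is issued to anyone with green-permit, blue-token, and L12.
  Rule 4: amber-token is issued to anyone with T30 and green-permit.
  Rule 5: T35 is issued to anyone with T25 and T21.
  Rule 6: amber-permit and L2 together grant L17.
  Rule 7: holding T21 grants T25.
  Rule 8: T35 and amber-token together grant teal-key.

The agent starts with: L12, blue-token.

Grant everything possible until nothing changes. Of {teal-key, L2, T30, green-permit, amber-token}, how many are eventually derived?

Holding L12 and blue-token grants green-permit (Rule 2).
teal-key would need T35 and amber-token (Rule 8), but amber-token is never granted.
No rule produces L2, and it is not given.
No rule produces T30, and it is not given.
green-permit: reached.
amber-token would need T30 and green-permit (Rule 4), but T30 is never granted.
Reached: green-permit — 1 of the 5.

1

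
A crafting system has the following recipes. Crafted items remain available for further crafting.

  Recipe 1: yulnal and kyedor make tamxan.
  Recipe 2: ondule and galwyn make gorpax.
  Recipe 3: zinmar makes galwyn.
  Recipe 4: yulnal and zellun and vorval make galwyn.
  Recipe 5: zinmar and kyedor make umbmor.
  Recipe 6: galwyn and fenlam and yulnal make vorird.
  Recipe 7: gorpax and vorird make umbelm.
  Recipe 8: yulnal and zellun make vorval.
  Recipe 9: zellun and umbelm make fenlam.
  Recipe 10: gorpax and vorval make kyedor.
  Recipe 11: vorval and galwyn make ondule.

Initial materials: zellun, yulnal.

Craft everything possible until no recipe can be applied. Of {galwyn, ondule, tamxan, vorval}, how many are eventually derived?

Using Recipe 8, yulnal and zellun make vorval.
yulnal and zellun and vorval → galwyn (Recipe 4).
Using Recipe 11, vorval and galwyn make ondule.
Using Recipe 2, ondule and galwyn make gorpax.
gorpax and vorval → kyedor (Recipe 10).
Using Recipe 1, yulnal and kyedor make tamxan.
galwyn: reached.
ondule: reached.
tamxan: reached.
vorval: reached.
All 4 are reached.

4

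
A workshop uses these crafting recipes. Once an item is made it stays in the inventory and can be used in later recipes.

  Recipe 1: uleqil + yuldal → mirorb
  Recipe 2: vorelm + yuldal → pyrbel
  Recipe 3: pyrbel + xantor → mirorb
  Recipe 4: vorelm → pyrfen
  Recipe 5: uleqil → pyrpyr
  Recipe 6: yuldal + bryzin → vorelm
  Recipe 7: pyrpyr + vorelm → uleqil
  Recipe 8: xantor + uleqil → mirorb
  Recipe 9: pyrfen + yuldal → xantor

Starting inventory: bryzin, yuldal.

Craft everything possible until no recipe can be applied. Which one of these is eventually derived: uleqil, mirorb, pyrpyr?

mirorb

yuldal + bryzin → vorelm (Recipe 6).
vorelm + yuldal → pyrbel (Recipe 2).
vorelm → pyrfen (Recipe 4).
pyrfen + yuldal → xantor (Recipe 9).
pyrbel + xantor → mirorb (Recipe 3).
pyrpyr would need uleqil (Recipe 5), but uleqil is never obtained. uleqil would need pyrpyr and vorelm (Recipe 7), but pyrpyr is never obtained.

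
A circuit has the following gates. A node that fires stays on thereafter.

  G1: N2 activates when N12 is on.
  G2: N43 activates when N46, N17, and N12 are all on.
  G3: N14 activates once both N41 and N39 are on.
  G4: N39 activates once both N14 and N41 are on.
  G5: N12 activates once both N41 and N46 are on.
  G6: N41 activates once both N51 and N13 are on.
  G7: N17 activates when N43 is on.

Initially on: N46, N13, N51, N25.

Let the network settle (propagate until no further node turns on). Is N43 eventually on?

No

N43 would need N46, N17, and N12 (G2), but N17 never turns on.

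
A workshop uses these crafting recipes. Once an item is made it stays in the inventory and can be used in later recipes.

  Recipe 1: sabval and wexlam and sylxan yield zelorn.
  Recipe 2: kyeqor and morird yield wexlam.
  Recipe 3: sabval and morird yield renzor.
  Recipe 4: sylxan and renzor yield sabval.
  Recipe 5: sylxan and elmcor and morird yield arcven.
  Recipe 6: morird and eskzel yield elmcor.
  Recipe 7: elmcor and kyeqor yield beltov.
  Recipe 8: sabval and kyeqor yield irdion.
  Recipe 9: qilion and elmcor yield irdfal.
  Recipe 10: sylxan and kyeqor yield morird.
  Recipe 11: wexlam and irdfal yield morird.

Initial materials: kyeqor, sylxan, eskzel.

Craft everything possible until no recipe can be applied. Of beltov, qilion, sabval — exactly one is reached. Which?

Using Recipe 10, sylxan and kyeqor make morird.
morird and eskzel → elmcor (Recipe 6).
Using Recipe 7, elmcor and kyeqor make beltov.
sabval would need sylxan and renzor (Recipe 4), but renzor is never obtained. No rule produces qilion, and it is not given.

beltov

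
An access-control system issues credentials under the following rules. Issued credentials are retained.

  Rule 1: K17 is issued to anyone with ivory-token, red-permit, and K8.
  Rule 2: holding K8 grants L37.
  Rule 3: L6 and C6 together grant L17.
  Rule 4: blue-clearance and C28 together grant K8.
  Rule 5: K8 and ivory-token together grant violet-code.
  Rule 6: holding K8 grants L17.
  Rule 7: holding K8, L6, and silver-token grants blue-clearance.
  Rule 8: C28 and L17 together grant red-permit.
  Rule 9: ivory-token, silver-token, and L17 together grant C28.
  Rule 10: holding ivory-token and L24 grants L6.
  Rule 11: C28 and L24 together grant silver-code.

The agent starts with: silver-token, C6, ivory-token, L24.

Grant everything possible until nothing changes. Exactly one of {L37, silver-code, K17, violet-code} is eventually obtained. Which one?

Holding ivory-token and L24 grants L6 (Rule 10).
Holding L6 and C6 grants L17 (Rule 3).
Holding ivory-token, silver-token, and L17 grants C28 (Rule 9).
Holding C28 and L24 grants silver-code (Rule 11).
K17 would need ivory-token, red-permit, and K8 (Rule 1), but K8 is never granted. L37 would need K8 (Rule 2), but K8 is never granted. violet-code would need K8 and ivory-token (Rule 5), but K8 is never granted.

silver-code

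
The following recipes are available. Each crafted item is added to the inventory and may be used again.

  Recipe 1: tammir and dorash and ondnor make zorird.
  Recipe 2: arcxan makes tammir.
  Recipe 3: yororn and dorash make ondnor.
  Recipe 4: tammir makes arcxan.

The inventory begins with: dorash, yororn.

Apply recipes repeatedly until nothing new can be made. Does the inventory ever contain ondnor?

Yes

yororn and dorash → ondnor (Recipe 3).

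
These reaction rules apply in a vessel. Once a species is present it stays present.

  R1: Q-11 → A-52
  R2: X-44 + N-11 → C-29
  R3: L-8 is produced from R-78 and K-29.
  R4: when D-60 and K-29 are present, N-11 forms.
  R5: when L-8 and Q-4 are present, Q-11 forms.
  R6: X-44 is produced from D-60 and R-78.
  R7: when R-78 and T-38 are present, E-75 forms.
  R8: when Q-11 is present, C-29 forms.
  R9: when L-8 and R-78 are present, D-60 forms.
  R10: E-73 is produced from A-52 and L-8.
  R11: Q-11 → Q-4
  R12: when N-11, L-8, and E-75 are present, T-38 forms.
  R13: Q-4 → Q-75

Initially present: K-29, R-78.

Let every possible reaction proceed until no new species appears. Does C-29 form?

R-78 and K-29 present → L-8 forms (R3).
L-8 and R-78 present → D-60 forms (R9).
D-60 and K-29 present → N-11 forms (R4).
D-60 and R-78 present → X-44 forms (R6).
X-44 and N-11 present → C-29 forms (R2).

Yes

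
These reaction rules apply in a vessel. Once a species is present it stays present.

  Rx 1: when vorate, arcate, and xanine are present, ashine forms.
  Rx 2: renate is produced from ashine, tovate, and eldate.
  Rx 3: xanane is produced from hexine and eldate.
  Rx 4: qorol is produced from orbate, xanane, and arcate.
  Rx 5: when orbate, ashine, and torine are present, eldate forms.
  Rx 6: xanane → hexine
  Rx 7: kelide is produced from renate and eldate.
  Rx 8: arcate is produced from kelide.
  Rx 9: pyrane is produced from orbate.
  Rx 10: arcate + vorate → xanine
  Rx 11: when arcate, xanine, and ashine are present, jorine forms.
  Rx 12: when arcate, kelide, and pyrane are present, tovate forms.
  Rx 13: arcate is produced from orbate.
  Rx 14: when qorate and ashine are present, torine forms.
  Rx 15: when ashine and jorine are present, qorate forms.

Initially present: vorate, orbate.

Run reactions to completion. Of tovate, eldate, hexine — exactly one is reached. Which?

orbate present → arcate forms (Rx 13).
arcate and vorate present → xanine forms (Rx 10).
vorate, arcate, and xanine present → ashine forms (Rx 1).
arcate, xanine, and ashine present → jorine forms (Rx 11).
ashine and jorine present → qorate forms (Rx 15).
qorate and ashine present → torine forms (Rx 14).
orbate, ashine, and torine present → eldate forms (Rx 5).
hexine would need xanane (Rx 6), but xanane never forms. tovate would need arcate, kelide, and pyrane (Rx 12), but kelide never forms.

eldate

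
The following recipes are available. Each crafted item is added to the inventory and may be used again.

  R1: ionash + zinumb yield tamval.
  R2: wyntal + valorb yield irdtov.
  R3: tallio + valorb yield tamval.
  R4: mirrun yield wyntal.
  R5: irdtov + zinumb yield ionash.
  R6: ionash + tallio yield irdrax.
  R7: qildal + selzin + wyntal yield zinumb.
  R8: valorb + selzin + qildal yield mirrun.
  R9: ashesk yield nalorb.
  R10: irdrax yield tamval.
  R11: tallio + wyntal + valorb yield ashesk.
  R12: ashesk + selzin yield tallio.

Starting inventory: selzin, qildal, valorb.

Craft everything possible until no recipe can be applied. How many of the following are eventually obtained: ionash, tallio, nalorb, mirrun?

2

valorb + selzin + qildal → mirrun (R8).
mirrun → wyntal (R4).
wyntal + valorb → irdtov (R2).
Using R7, qildal, selzin, and wyntal make zinumb.
irdtov + zinumb → ionash (R5).
ionash: reached.
tallio would need ashesk and selzin (R12), but ashesk is never obtained.
nalorb would need ashesk (R9), but ashesk is never obtained.
mirrun: reached.
Reached: ionash and mirrun — 2 of the 4.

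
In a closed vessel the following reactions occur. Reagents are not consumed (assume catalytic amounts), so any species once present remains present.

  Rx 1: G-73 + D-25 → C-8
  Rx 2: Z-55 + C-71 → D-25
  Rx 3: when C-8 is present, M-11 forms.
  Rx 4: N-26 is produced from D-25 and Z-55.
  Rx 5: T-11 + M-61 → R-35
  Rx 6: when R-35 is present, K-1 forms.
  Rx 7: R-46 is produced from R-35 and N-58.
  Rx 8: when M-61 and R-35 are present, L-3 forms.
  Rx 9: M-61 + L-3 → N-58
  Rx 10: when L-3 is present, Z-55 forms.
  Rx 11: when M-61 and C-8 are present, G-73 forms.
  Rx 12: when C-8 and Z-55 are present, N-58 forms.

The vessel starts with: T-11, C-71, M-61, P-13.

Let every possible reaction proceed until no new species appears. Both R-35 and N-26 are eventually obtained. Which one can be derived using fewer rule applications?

R-35

R-35: T-11 and M-61 present → R-35 forms (Rx 5). [1 rule application]
N-26: T-11 and M-61 present → R-35 forms (Rx 5). M-61 and R-35 present → L-3 forms (Rx 8). L-3 present → Z-55 forms (Rx 10). Z-55 and C-71 present → D-25 forms (Rx 2). D-25 and Z-55 present → N-26 forms (Rx 4). [5 rule applications]
R-35 needs fewer.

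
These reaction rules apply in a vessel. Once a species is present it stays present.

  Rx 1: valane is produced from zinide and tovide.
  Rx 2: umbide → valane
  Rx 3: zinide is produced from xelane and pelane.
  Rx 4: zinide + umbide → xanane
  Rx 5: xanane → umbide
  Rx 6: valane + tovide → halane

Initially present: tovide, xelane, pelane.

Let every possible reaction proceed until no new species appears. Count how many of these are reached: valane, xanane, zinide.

2

xelane and pelane present → zinide forms (Rx 3).
zinide and tovide present → valane forms (Rx 1).
valane: reached.
xanane would need zinide and umbide (Rx 4), but umbide never forms.
zinide: reached.
Reached: valane and zinide — 2 of the 3.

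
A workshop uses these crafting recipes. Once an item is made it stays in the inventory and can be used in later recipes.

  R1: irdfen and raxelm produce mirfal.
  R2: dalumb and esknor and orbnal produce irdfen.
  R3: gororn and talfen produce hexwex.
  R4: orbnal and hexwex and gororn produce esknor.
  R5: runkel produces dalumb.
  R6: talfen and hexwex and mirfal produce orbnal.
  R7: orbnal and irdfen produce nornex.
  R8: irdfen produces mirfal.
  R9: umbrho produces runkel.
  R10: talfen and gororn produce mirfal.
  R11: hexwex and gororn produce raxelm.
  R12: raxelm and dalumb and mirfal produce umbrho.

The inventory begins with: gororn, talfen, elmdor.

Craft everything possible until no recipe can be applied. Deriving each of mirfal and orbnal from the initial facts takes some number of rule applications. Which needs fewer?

mirfal: Using R10, talfen and gororn make mirfal. [1 rule application]
orbnal: Using R3, gororn and talfen make hexwex. talfen and gororn → mirfal (R10). Using R6, talfen, hexwex, and mirfal make orbnal. [3 rule applications]
mirfal needs fewer.

mirfal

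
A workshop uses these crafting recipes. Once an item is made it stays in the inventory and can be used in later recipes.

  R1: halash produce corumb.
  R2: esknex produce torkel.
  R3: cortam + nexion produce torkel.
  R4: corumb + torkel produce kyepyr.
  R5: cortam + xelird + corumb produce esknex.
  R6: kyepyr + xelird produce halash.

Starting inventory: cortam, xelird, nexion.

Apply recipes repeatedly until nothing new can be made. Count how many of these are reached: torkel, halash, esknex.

1

Using R3, cortam and nexion make torkel.
torkel: reached.
halash would need kyepyr and xelird (R6), but kyepyr is never obtained.
esknex would need cortam, xelird, and corumb (R5), but corumb is never obtained.
Reached: torkel — 1 of the 3.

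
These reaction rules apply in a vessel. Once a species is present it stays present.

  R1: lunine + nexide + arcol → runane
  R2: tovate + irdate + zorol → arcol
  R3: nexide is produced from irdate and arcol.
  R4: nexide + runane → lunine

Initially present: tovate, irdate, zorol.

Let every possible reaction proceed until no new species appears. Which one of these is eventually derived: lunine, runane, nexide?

tovate, irdate, and zorol present → arcol forms (R2).
irdate and arcol present → nexide forms (R3).
runane would need lunine, nexide, and arcol (R1), but lunine never forms. lunine would need nexide and runane (R4), but runane never forms.

nexide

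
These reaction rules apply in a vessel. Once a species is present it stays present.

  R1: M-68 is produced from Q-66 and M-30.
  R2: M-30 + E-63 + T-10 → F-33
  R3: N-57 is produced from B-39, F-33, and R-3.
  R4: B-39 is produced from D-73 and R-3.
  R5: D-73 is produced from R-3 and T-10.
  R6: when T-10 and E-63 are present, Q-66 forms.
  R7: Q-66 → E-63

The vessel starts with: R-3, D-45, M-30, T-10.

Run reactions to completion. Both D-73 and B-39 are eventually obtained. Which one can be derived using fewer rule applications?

D-73: R-3 and T-10 present → D-73 forms (R5). [1 rule application]
B-39: R-3 and T-10 present → D-73 forms (R5). D-73 and R-3 present → B-39 forms (R4). [2 rule applications]
D-73 needs fewer.

D-73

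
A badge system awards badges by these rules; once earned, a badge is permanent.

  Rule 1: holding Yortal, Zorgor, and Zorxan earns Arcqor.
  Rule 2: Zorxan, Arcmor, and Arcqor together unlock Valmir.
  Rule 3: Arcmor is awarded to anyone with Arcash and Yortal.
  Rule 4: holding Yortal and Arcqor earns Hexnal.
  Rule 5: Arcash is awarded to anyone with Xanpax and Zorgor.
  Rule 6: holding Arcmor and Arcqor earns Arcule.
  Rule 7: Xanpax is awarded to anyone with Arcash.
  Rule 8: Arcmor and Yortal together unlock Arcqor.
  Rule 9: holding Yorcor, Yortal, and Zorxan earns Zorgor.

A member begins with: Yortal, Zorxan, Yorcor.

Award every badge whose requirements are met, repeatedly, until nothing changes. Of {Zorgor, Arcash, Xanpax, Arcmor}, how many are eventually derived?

1

With Yorcor, Yortal, and Zorxan, Zorgor is earned (Rule 9).
Zorgor: reached.
Arcash would need Xanpax and Zorgor (Rule 5), but Xanpax is never earned.
Xanpax would need Arcash (Rule 7), but Arcash is never earned.
Arcmor would need Arcash and Yortal (Rule 3), but Arcash is never earned.
Reached: Zorgor — 1 of the 4.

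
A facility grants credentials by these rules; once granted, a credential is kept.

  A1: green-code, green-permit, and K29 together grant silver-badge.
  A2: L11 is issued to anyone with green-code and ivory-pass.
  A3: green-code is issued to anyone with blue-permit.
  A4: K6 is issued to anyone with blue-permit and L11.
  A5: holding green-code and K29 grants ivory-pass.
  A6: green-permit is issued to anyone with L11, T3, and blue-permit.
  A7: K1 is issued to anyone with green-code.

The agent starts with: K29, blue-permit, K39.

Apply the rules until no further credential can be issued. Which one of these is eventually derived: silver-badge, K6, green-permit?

Holding blue-permit grants green-code (A3).
Holding green-code and K29 grants ivory-pass (A5).
Holding green-code and ivory-pass grants L11 (A2).
Holding blue-permit and L11 grants K6 (A4).
silver-badge would need green-code, green-permit, and K29 (A1), but green-permit is never granted. green-permit would need L11, T3, and blue-permit (A6), but T3 is never granted.

K6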